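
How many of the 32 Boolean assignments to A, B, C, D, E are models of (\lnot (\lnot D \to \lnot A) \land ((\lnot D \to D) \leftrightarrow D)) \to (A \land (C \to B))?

30

Initial set: {((\lnot (\lnot D \to \lnot A) \land ((\lnot D \to D) \leftrightarrow D)) \to (A \land (C \to B)))}.
((\lnot (\lnot D \to \lnot A) \land ((\lnot D \to D) \leftrightarrow D)) \to (A \land (C \to B))): β-rule — branch into \lnot (\lnot (\lnot D \to \lnot A) \land ((\lnot D \to D) \leftrightarrow D))  //  (A \land (C \to B)).
  branch 1 (add \lnot (\lnot (\lnot D \to \lnot A) \land ((\lnot D \to D) \leftrightarrow D))):
    \lnot (\lnot (\lnot D \to \lnot A) \land ((\lnot D \to D) \leftrightarrow D)): β-rule — branch into \lnot \lnot (\lnot D \to \lnot A)  //  \lnot ((\lnot D \to D) \leftrightarrow D).
      branch 1.1 (add \lnot \lnot (\lnot D \to \lnot A)):
        \lnot \lnot (\lnot D \to \lnot A): β-rule — branch into \lnot \lnot D  //  \lnot A.
          branch 1.1.1 (add \lnot \lnot D):
            ○ open, literals {D=T}.
          branch 1.1.2 (add \lnot A):
            ○ open, literals {A=F}.
      branch 1.2 (add \lnot ((\lnot D \to D) \leftrightarrow D)):
        \lnot ((\lnot D \to D) \leftrightarrow D): β-rule — branch into (\lnot D \to D), \lnot D  //  \lnot (\lnot D \to D), D.
          branch 1.2.1 (add (\lnot D \to D), \lnot D):
            (\lnot D \to D): β-rule — branch into \lnot \lnot D  //  D.
              branch 1.2.1.1 (add \lnot \lnot D):
                × closes — contains both D and \lnot D.
              branch 1.2.1.2 (add D):
                × closes — contains both D and \lnot D.
          branch 1.2.2 (add \lnot (\lnot D \to D), D):
            \lnot (\lnot D \to D): α-rule — add \lnot D, \lnot D.
            × closes — contains both D and \lnot D.
  branch 2 (add (A \land (C \to B))):
    (A \land (C \to B)): α-rule — add A, (C \to B).
    (C \to B): β-rule — branch into \lnot C  //  B.
      branch 2.1 (add \lnot C):
        ○ open, literals {A=T, C=F}.
      branch 2.2 (add B):
        ○ open, literals {A=T, B=T}.
3 branches closed, 4 open.
Each open branch fixes some atoms; the unmentioned ones are free. Counting distinct full assignments: branch {D=T} (A, B, C, E) contributes 16 new; branch {A=F} (B, C, D, E) contributes 8 new; branch {A=T, C=F} (B, D, E) contributes 4 new; branch {A=T, B=T} (C, D, E) contributes 2 new. Total: 30.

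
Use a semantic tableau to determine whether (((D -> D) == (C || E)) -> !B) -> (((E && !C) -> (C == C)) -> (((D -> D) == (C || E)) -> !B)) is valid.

Valid

Assume the negation and expand:
Initial set: {!((((D -> D) == (C || E)) -> !B) -> (((E && !C) -> (C == C)) -> (((D -> D) == (C || E)) -> !B)))}.
!((((D -> D) == (C || E)) -> !B) -> (((E && !C) -> (C == C)) -> (((D -> D) == (C || E)) -> !B))): α-rule — add (((D -> D) == (C || E)) -> !B), !(((E && !C) -> (C == C)) -> (((D -> D) == (C || E)) -> !B)).
!(((E && !C) -> (C == C)) -> (((D -> D) == (C || E)) -> !B)): α-rule — add ((E && !C) -> (C == C)), !(((D -> D) == (C || E)) -> !B).
!(((D -> D) == (C || E)) -> !B): α-rule — add ((D -> D) == (C || E)), !!B.
(((D -> D) == (C || E)) -> !B): β-rule — branch into !((D -> D) == (C || E))  //  !B.
  branch 1 (add !((D -> D) == (C || E))):
    ((E && !C) -> (C == C)): β-rule — branch into !(E && !C)  //  (C == C).
      branch 1.1 (add !(E && !C)):
        ((D -> D) == (C || E)): β-rule — branch into (D -> D), (C || E)  //  !(D -> D), !(C || E).
          branch 1.1.1 (add (D -> D), (C || E)):
            !((D -> D) == (C || E)): β-rule — branch into (D -> D), !(C || E)  //  !(D -> D), (C || E).
              branch 1.1.1.1 (add (D -> D), !(C || E)):
                !(C || E): α-rule — add !C, !E.
                !(E && !C): β-rule — branch into !E  //  !!C.
                  branch 1.1.1.1.1 (add !E):
                    (D -> D): β-rule — branch into !D  //  D.
                      branch 1.1.1.1.1.1 (add !D):
                        (C || E): β-rule — branch into C  //  E.
                          branch 1.1.1.1.1.1.1 (add C):
                            × closes — contains both C and !C.
                          branch 1.1.1.1.1.1.2 (add E):
                            × closes — contains both E and !E.
                      branch 1.1.1.1.1.2 (add D):
                        (C || E): β-rule — branch into C  //  E.
                          branch 1.1.1.1.1.2.1 (add C):
                            × closes — contains both C and !C.
                          branch 1.1.1.1.1.2.2 (add E):
                            × closes — contains both E and !E.
                  branch 1.1.1.1.2 (add !!C):
                    × closes — contains both C and !C.
              branch 1.1.1.2 (add !(D -> D), (C || E)):
                !(D -> D): α-rule — add D, !D.
                × closes — contains both D and !D.
          branch 1.1.2 (add !(D -> D), !(C || E)):
            !(D -> D): α-rule — add D, !D.
            × closes — contains both D and !D.
      branch 1.2 (add (C == C)):
        ((D -> D) == (C || E)): β-rule — branch into (D -> D), (C || E)  //  !(D -> D), !(C || E).
          branch 1.2.1 (add (D -> D), (C || E)):
            !((D -> D) == (C || E)): β-rule — branch into (D -> D), !(C || E)  //  !(D -> D), (C || E).
              branch 1.2.1.1 (add (D -> D), !(C || E)):
                !(C || E): α-rule — add !C, !E.
                (C == C): β-rule — branch into C, C  //  !C, !C.
                  branch 1.2.1.1.1 (add C, C):
                    × closes — contains both C and !C.
                  branch 1.2.1.1.2 (add !C, !C):
                    (D -> D): β-rule — branch into !D  //  D.
                      branch 1.2.1.1.2.1 (add !D):
                        (C || E): β-rule — branch into C  //  E.
                          branch 1.2.1.1.2.1.1 (add C):
                            × closes — contains both C and !C.
                          branch 1.2.1.1.2.1.2 (add E):
                            × closes — contains both E and !E.
                      branch 1.2.1.1.2.2 (add D):
                        (C || E): β-rule — branch into C  //  E.
                          branch 1.2.1.1.2.2.1 (add C):
                            × closes — contains both C and !C.
                          branch 1.2.1.1.2.2.2 (add E):
                            × closes — contains both E and !E.
              branch 1.2.1.2 (add !(D -> D), (C || E)):
                !(D -> D): α-rule — add D, !D.
                × closes — contains both D and !D.
          branch 1.2.2 (add !(D -> D), !(C || E)):
            !(D -> D): α-rule — add D, !D.
            × closes — contains both D and !D.
  branch 2 (add !B):
    × closes — contains both B and !B.
All 15 branches close.
Every branch closed, so the negation is unsatisfiable and the formula is valid.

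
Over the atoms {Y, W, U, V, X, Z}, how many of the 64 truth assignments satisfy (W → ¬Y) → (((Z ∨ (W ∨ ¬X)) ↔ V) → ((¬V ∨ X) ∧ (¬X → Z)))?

52

Initial set: {T ((W → ¬Y) → (((Z ∨ (W ∨ ¬X)) ↔ V) → ((¬V ∨ X) ∧ (¬X → Z))))}.
T ((W → ¬Y) → (((Z ∨ (W ∨ ¬X)) ↔ V) → ((¬V ∨ X) ∧ (¬X → Z)))): β-rule — branch into F (W → ¬Y)  //  T (((Z ∨ (W ∨ ¬X)) ↔ V) → ((¬V ∨ X) ∧ (¬X → Z))).
  branch 1 (add F (W → ¬Y)):
    F (W → ¬Y): α-rule — add T W, F ¬Y.
    ○ open, literals {W=true, Y=true}.
  branch 2 (add T (((Z ∨ (W ∨ ¬X)) ↔ V) → ((¬V ∨ X) ∧ (¬X → Z)))):
    T (((Z ∨ (W ∨ ¬X)) ↔ V) → ((¬V ∨ X) ∧ (¬X → Z))): β-rule — branch into F ((Z ∨ (W ∨ ¬X)) ↔ V)  //  T ((¬V ∨ X) ∧ (¬X → Z)).
      branch 2.1 (add F ((Z ∨ (W ∨ ¬X)) ↔ V)):
        F ((Z ∨ (W ∨ ¬X)) ↔ V): β-rule — branch into T (Z ∨ (W ∨ ¬X)), F V  //  F (Z ∨ (W ∨ ¬X)), T V.
          branch 2.1.1 (add T (Z ∨ (W ∨ ¬X)), F V):
            T (Z ∨ (W ∨ ¬X)): β-rule — branch into T Z  //  T (W ∨ ¬X).
              branch 2.1.1.1 (add T Z):
                ○ open, literals {V=false, Z=true}.
              branch 2.1.1.2 (add T (W ∨ ¬X)):
                T (W ∨ ¬X): β-rule — branch into T W  //  T ¬X.
                  branch 2.1.1.2.1 (add T W):
                    ○ open, literals {V=false, W=true}.
                  branch 2.1.1.2.2 (add T ¬X):
                    ○ open, literals {V=false, X=false}.
          branch 2.1.2 (add F (Z ∨ (W ∨ ¬X)), T V):
            F (Z ∨ (W ∨ ¬X)): α-rule — add F Z, F (W ∨ ¬X).
            F (W ∨ ¬X): α-rule — add F W, F ¬X.
            ○ open, literals {V=true, W=false, X=true, Z=false}.
      branch 2.2 (add T ((¬V ∨ X) ∧ (¬X → Z))):
        T ((¬V ∨ X) ∧ (¬X → Z)): α-rule — add T (¬V ∨ X), T (¬X → Z).
        T (¬V ∨ X): β-rule — branch into T ¬V  //  T X.
          branch 2.2.1 (add T ¬V):
            T (¬X → Z): β-rule — branch into F ¬X  //  T Z.
              branch 2.2.1.1 (add F ¬X):
                ○ open, literals {V=false, X=true}.
              branch 2.2.1.2 (add T Z):
                ○ open, literals {V=false, Z=true}.
          branch 2.2.2 (add T X):
            T (¬X → Z): β-rule — branch into F ¬X  //  T Z.
              branch 2.2.2.1 (add F ¬X):
                ○ open, literals {X=true}.
              branch 2.2.2.2 (add T Z):
                ○ open, literals {X=true, Z=true}.
0 branches closed, 9 open.
Each open branch fixes some atoms; the unmentioned ones are free. Counting distinct full assignments: branch {W=true, Y=true} (U, V, X, Z) contributes 16 new; branch {V=false, Z=true} (Y, W, U, X) contributes 12 new; branch {V=false, W=true} (Y, U, X, Z) contributes 4 new; branch {V=false, X=false} (Y, W, U, Z) contributes 4 new; branch {V=true, W=false, X=true, Z=false} (Y, U) contributes 4 new; branch {V=false, X=true} (Y, W, U, Z) contributes 4 new; branch {V=false, Z=true} (Y, W, U, X) contributes 0 new; branch {X=true} (Y, W, U, V, Z) contributes 8 new; branch {X=true, Z=true} (Y, W, U, V) contributes 0 new. Total: 52.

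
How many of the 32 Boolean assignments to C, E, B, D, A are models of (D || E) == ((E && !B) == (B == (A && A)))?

16

Initial set: {((D || E) == ((E && !B) == (B == (A && A))))}.
((D || E) == ((E && !B) == (B == (A && A)))): β-rule — branch into (D || E), ((E && !B) == (B == (A && A)))  //  !(D || E), !((E && !B) == (B == (A && A))).
  branch 1 (add (D || E), ((E && !B) == (B == (A && A)))):
    (D || E): β-rule — branch into D  //  E.
      branch 1.1 (add D):
        ((E && !B) == (B == (A && A))): β-rule — branch into (E && !B), (B == (A && A))  //  !(E && !B), !(B == (A && A)).
          branch 1.1.1 (add (E && !B), (B == (A && A))):
            (E && !B): α-rule — add E, !B.
            (B == (A && A)): β-rule — branch into B, (A && A)  //  !B, !(A && A).
              branch 1.1.1.1 (add B, (A && A)):
                × closes — contains both B and !B.
              branch 1.1.1.2 (add !B, !(A && A)):
                !(A && A): β-rule — branch into !A  //  !A.
                  branch 1.1.1.2.1 (add !A):
                    ○ open, literals {A=0, B=0, D=1, E=1}.
                  branch 1.1.1.2.2 (add !A):
                    ○ open, literals {A=0, B=0, D=1, E=1}.
          branch 1.1.2 (add !(E && !B), !(B == (A && A))):
            !(E && !B): β-rule — branch into !E  //  !!B.
              branch 1.1.2.1 (add !E):
                !(B == (A && A)): β-rule — branch into B, !(A && A)  //  !B, (A && A).
                  branch 1.1.2.1.1 (add B, !(A && A)):
                    !(A && A): β-rule — branch into !A  //  !A.
                      branch 1.1.2.1.1.1 (add !A):
                        ○ open, literals {A=0, B=1, D=1, E=0}.
                      branch 1.1.2.1.1.2 (add !A):
                        ○ open, literals {A=0, B=1, D=1, E=0}.
                  branch 1.1.2.1.2 (add !B, (A && A)):
                    (A && A): α-rule — add A, A.
                    ○ open, literals {A=1, B=0, D=1, E=0}.
              branch 1.1.2.2 (add !!B):
                !(B == (A && A)): β-rule — branch into B, !(A && A)  //  !B, (A && A).
                  branch 1.1.2.2.1 (add B, !(A && A)):
                    !(A && A): β-rule — branch into !A  //  !A.
                      branch 1.1.2.2.1.1 (add !A):
                        ○ open, literals {A=0, B=1, D=1}.
                      branch 1.1.2.2.1.2 (add !A):
                        ○ open, literals {A=0, B=1, D=1}.
                  branch 1.1.2.2.2 (add !B, (A && A)):
                    × closes — contains both B and !B.
      branch 1.2 (add E):
        ((E && !B) == (B == (A && A))): β-rule — branch into (E && !B), (B == (A && A))  //  !(E && !B), !(B == (A && A)).
          branch 1.2.1 (add (E && !B), (B == (A && A))):
            (E && !B): α-rule — add E, !B.
            (B == (A && A)): β-rule — branch into B, (A && A)  //  !B, !(A && A).
              branch 1.2.1.1 (add B, (A && A)):
                × closes — contains both B and !B.
              branch 1.2.1.2 (add !B, !(A && A)):
                !(A && A): β-rule — branch into !A  //  !A.
                  branch 1.2.1.2.1 (add !A):
                    ○ open, literals {A=0, B=0, E=1}.
                  branch 1.2.1.2.2 (add !A):
                    ○ open, literals {A=0, B=0, E=1}.
          branch 1.2.2 (add !(E && !B), !(B == (A && A))):
            !(E && !B): β-rule — branch into !E  //  !!B.
              branch 1.2.2.1 (add !E):
                × closes — contains both E and !E.
              branch 1.2.2.2 (add !!B):
                !(B == (A && A)): β-rule — branch into B, !(A && A)  //  !B, (A && A).
                  branch 1.2.2.2.1 (add B, !(A && A)):
                    !(A && A): β-rule — branch into !A  //  !A.
                      branch 1.2.2.2.1.1 (add !A):
                        ○ open, literals {A=0, B=1, E=1}.
                      branch 1.2.2.2.1.2 (add !A):
                        ○ open, literals {A=0, B=1, E=1}.
                  branch 1.2.2.2.2 (add !B, (A && A)):
                    × closes — contains both B and !B.
  branch 2 (add !(D || E), !((E && !B) == (B == (A && A)))):
    !(D || E): α-rule — add !D, !E.
    !((E && !B) == (B == (A && A))): β-rule — branch into (E && !B), !(B == (A && A))  //  !(E && !B), (B == (A && A)).
      branch 2.1 (add (E && !B), !(B == (A && A))):
        (E && !B): α-rule — add E, !B.
        × closes — contains both E and !E.
      branch 2.2 (add !(E && !B), (B == (A && A))):
        !(E && !B): β-rule — branch into !E  //  !!B.
          branch 2.2.1 (add !E):
            (B == (A && A)): β-rule — branch into B, (A && A)  //  !B, !(A && A).
              branch 2.2.1.1 (add B, (A && A)):
                (A && A): α-rule — add A, A.
                ○ open, literals {A=1, B=1, D=0, E=0}.
              branch 2.2.1.2 (add !B, !(A && A)):
                !(A && A): β-rule — branch into !A  //  !A.
                  branch 2.2.1.2.1 (add !A):
                    ○ open, literals {A=0, B=0, D=0, E=0}.
                  branch 2.2.1.2.2 (add !A):
                    ○ open, literals {A=0, B=0, D=0, E=0}.
          branch 2.2.2 (add !!B):
            (B == (A && A)): β-rule — branch into B, (A && A)  //  !B, !(A && A).
              branch 2.2.2.1 (add B, (A && A)):
                (A && A): α-rule — add A, A.
                ○ open, literals {A=1, B=1, D=0, E=0}.
              branch 2.2.2.2 (add !B, !(A && A)):
                × closes — contains both B and !B.
7 branches closed, 15 open.
Each open branch fixes some atoms; the unmentioned ones are free. Counting distinct full assignments: branch {A=0, B=0, D=1, E=1} (C) contributes 2 new; branch {A=0, B=0, D=1, E=1} (C) contributes 0 new; branch {A=0, B=1, D=1, E=0} (C) contributes 2 new; branch {A=0, B=1, D=1, E=0} (C) contributes 0 new; branch {A=1, B=0, D=1, E=0} (C) contributes 2 new; branch {A=0, B=1, D=1} (C, E) contributes 2 new; branch {A=0, B=1, D=1} (C, E) contributes 0 new; branch {A=0, B=0, E=1} (C, D) contributes 2 new; branch {A=0, B=0, E=1} (C, D) contributes 0 new; branch {A=0, B=1, E=1} (C, D) contributes 2 new; branch {A=0, B=1, E=1} (C, D) contributes 0 new; branch {A=1, B=1, D=0, E=0} (C) contributes 2 new; branch {A=0, B=0, D=0, E=0} (C) contributes 2 new; branch {A=0, B=0, D=0, E=0} (C) contributes 0 new; branch {A=1, B=1, D=0, E=0} (C) contributes 0 new. Total: 16.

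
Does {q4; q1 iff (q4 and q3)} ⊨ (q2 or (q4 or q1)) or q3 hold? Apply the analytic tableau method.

Yes

Initial set: {q4; (q1 iff (q4 and q3)); not ((q2 or (q4 or q1)) or q3)}.
not ((q2 or (q4 or q1)) or q3): α-rule — add not (q2 or (q4 or q1)), not q3.
not (q2 or (q4 or q1)): α-rule — add not q2, not (q4 or q1).
not (q4 or q1): α-rule — add not q4, not q1.
× closes — contains both q4 and not q4.
All 1 branch closes.
Every branch closed, so the premises entail the conclusion.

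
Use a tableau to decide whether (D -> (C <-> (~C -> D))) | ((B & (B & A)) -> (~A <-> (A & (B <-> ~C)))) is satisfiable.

Satisfiable

Initial set: {((D -> (C <-> (~C -> D))) | ((B & (B & A)) -> (~A <-> (A & (B <-> ~C)))))}.
((D -> (C <-> (~C -> D))) | ((B & (B & A)) -> (~A <-> (A & (B <-> ~C))))): β-rule — branch into (D -> (C <-> (~C -> D)))  //  ((B & (B & A)) -> (~A <-> (A & (B <-> ~C)))).
  branch 1 (add (D -> (C <-> (~C -> D)))):
    (D -> (C <-> (~C -> D))): β-rule — branch into ~D  //  (C <-> (~C -> D)).
      branch 1.1 (add ~D):
        ○ open, literals {D=0}.
      branch 1.2 (add (C <-> (~C -> D))):
        (C <-> (~C -> D)): β-rule — branch into C, (~C -> D)  //  ~C, ~(~C -> D).
          branch 1.2.1 (add C, (~C -> D)):
            (~C -> D): β-rule — branch into ~~C  //  D.
              branch 1.2.1.1 (add ~~C):
                ○ open, literals {C=1}.
              branch 1.2.1.2 (add D):
                ○ open, literals {C=1, D=1}.
          branch 1.2.2 (add ~C, ~(~C -> D)):
            ~(~C -> D): α-rule — add ~C, ~D.
            ○ open, literals {C=0, D=0}.
  branch 2 (add ((B & (B & A)) -> (~A <-> (A & (B <-> ~C))))):
    ((B & (B & A)) -> (~A <-> (A & (B <-> ~C)))): β-rule — branch into ~(B & (B & A))  //  (~A <-> (A & (B <-> ~C))).
      branch 2.1 (add ~(B & (B & A))):
        ~(B & (B & A)): β-rule — branch into ~B  //  ~(B & A).
          branch 2.1.1 (add ~B):
            ○ open, literals {B=0}.
          branch 2.1.2 (add ~(B & A)):
            ~(B & A): β-rule — branch into ~B  //  ~A.
              branch 2.1.2.1 (add ~B):
                ○ open, literals {B=0}.
              branch 2.1.2.2 (add ~A):
                ○ open, literals {A=0}.
      branch 2.2 (add (~A <-> (A & (B <-> ~C)))):
        (~A <-> (A & (B <-> ~C))): β-rule — branch into ~A, (A & (B <-> ~C))  //  ~~A, ~(A & (B <-> ~C)).
          branch 2.2.1 (add ~A, (A & (B <-> ~C))):
            (A & (B <-> ~C)): α-rule — add A, (B <-> ~C).
            × closes — contains both A and ~A.
          branch 2.2.2 (add ~~A, ~(A & (B <-> ~C))):
            ~(A & (B <-> ~C)): β-rule — branch into ~A  //  ~(B <-> ~C).
              branch 2.2.2.1 (add ~A):
                × closes — contains both A and ~A.
              branch 2.2.2.2 (add ~(B <-> ~C)):
                ~(B <-> ~C): β-rule — branch into B, ~~C  //  ~B, ~C.
                  branch 2.2.2.2.1 (add B, ~~C):
                    ○ open, literals {A=1, B=1, C=1}.
                  branch 2.2.2.2.2 (add ~B, ~C):
                    ○ open, literals {A=1, B=0, C=0}.
2 branches closed, 9 open.
An open branch gives a satisfying assignment: D=0.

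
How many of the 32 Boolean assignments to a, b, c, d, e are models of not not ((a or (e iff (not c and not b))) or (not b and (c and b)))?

24

Initial set: {not not ((a or (e iff (not c and not b))) or (not b and (c and b)))}.
not not ((a or (e iff (not c and not b))) or (not b and (c and b))): drop double negation, giving ((a or (e iff (not c and not b))) or (not b and (c and b))).
((a or (e iff (not c and not b))) or (not b and (c and b))): β-rule — branch into (a or (e iff (not c and not b)))  //  (not b and (c and b)).
  branch 1 (add (a or (e iff (not c and not b)))):
    (a or (e iff (not c and not b))): β-rule — branch into a  //  (e iff (not c and not b)).
      branch 1.1 (add a):
        ○ open, literals {a=1}.
      branch 1.2 (add (e iff (not c and not b))):
        (e iff (not c and not b)): β-rule — branch into e, (not c and not b)  //  not e, not (not c and not b).
          branch 1.2.1 (add e, (not c and not b)):
            (not c and not b): α-rule — add not c, not b.
            ○ open, literals {b=0, c=0, e=1}.
          branch 1.2.2 (add not e, not (not c and not b)):
            not (not c and not b): β-rule — branch into not not c  //  not not b.
              branch 1.2.2.1 (add not not c):
                ○ open, literals {c=1, e=0}.
              branch 1.2.2.2 (add not not b):
                ○ open, literals {b=1, e=0}.
  branch 2 (add (not b and (c and b))):
    (not b and (c and b)): α-rule — add not b, (c and b).
    (c and b): α-rule — add c, b.
    × closes — contains both b and not b.
1 branch closed, 4 open.
Each open branch fixes some atoms; the unmentioned ones are free. Counting distinct full assignments: branch {a=1} (b, c, d, e) contributes 16 new; branch {b=0, c=0, e=1} (a, d) contributes 2 new; branch {c=1, e=0} (a, b, d) contributes 4 new; branch {b=1, e=0} (a, c, d) contributes 2 new. Total: 24.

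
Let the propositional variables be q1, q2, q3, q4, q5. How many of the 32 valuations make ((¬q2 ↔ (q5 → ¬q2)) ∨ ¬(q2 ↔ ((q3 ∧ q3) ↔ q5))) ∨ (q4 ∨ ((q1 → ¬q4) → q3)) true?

Initial set: {(((¬q2 ↔ (q5 → ¬q2)) ∨ ¬(q2 ↔ ((q3 ∧ q3) ↔ q5))) ∨ (q4 ∨ ((q1 → ¬q4) → q3)))}.
(((¬q2 ↔ (q5 → ¬q2)) ∨ ¬(q2 ↔ ((q3 ∧ q3) ↔ q5))) ∨ (q4 ∨ ((q1 → ¬q4) → q3))): β-rule — branch into ((¬q2 ↔ (q5 → ¬q2)) ∨ ¬(q2 ↔ ((q3 ∧ q3) ↔ q5)))  //  (q4 ∨ ((q1 → ¬q4) → q3)).
  branch 1 (add ((¬q2 ↔ (q5 → ¬q2)) ∨ ¬(q2 ↔ ((q3 ∧ q3) ↔ q5)))):
    ((¬q2 ↔ (q5 → ¬q2)) ∨ ¬(q2 ↔ ((q3 ∧ q3) ↔ q5))): β-rule — branch into (¬q2 ↔ (q5 → ¬q2))  //  ¬(q2 ↔ ((q3 ∧ q3) ↔ q5)).
      branch 1.1 (add (¬q2 ↔ (q5 → ¬q2))):
        (¬q2 ↔ (q5 → ¬q2)): β-rule — branch into ¬q2, (q5 → ¬q2)  //  ¬¬q2, ¬(q5 → ¬q2).
          branch 1.1.1 (add ¬q2, (q5 → ¬q2)):
            (q5 → ¬q2): β-rule — branch into ¬q5  //  ¬q2.
              branch 1.1.1.1 (add ¬q5):
                ○ open, literals {q2=false, q5=false}.
              branch 1.1.1.2 (add ¬q2):
                ○ open, literals {q2=false}.
          branch 1.1.2 (add ¬¬q2, ¬(q5 → ¬q2)):
            ¬(q5 → ¬q2): α-rule — add q5, ¬¬q2.
            ○ open, literals {q2=true, q5=true}.
      branch 1.2 (add ¬(q2 ↔ ((q3 ∧ q3) ↔ q5))):
        ¬(q2 ↔ ((q3 ∧ q3) ↔ q5)): β-rule — branch into q2, ¬((q3 ∧ q3) ↔ q5)  //  ¬q2, ((q3 ∧ q3) ↔ q5).
          branch 1.2.1 (add q2, ¬((q3 ∧ q3) ↔ q5)):
            ¬((q3 ∧ q3) ↔ q5): β-rule — branch into (q3 ∧ q3), ¬q5  //  ¬(q3 ∧ q3), q5.
              branch 1.2.1.1 (add (q3 ∧ q3), ¬q5):
                (q3 ∧ q3): α-rule — add q3, q3.
                ○ open, literals {q2=true, q3=true, q5=false}.
              branch 1.2.1.2 (add ¬(q3 ∧ q3), q5):
                ¬(q3 ∧ q3): β-rule — branch into ¬q3  //  ¬q3.
                  branch 1.2.1.2.1 (add ¬q3):
                    ○ open, literals {q2=true, q3=false, q5=true}.
                  branch 1.2.1.2.2 (add ¬q3):
                    ○ open, literals {q2=true, q3=false, q5=true}.
          branch 1.2.2 (add ¬q2, ((q3 ∧ q3) ↔ q5)):
            ((q3 ∧ q3) ↔ q5): β-rule — branch into (q3 ∧ q3), q5  //  ¬(q3 ∧ q3), ¬q5.
              branch 1.2.2.1 (add (q3 ∧ q3), q5):
                (q3 ∧ q3): α-rule — add q3, q3.
                ○ open, literals {q2=false, q3=true, q5=true}.
              branch 1.2.2.2 (add ¬(q3 ∧ q3), ¬q5):
                ¬(q3 ∧ q3): β-rule — branch into ¬q3  //  ¬q3.
                  branch 1.2.2.2.1 (add ¬q3):
                    ○ open, literals {q2=false, q3=false, q5=false}.
                  branch 1.2.2.2.2 (add ¬q3):
                    ○ open, literals {q2=false, q3=false, q5=false}.
  branch 2 (add (q4 ∨ ((q1 → ¬q4) → q3))):
    (q4 ∨ ((q1 → ¬q4) → q3)): β-rule — branch into q4  //  ((q1 → ¬q4) → q3).
      branch 2.1 (add q4):
        ○ open, literals {q4=true}.
      branch 2.2 (add ((q1 → ¬q4) → q3)):
        ((q1 → ¬q4) → q3): β-rule — branch into ¬(q1 → ¬q4)  //  q3.
          branch 2.2.1 (add ¬(q1 → ¬q4)):
            ¬(q1 → ¬q4): α-rule — add q1, ¬¬q4.
            ○ open, literals {q1=true, q4=true}.
          branch 2.2.2 (add q3):
            ○ open, literals {q3=true}.
0 branches closed, 12 open.
Each open branch fixes some atoms; the unmentioned ones are free. Counting distinct full assignments: branch {q2=false, q5=false} (q1, q3, q4) contributes 8 new; branch {q2=false} (q1, q3, q4, q5) contributes 8 new; branch {q2=true, q5=true} (q1, q3, q4) contributes 8 new; branch {q2=true, q3=true, q5=false} (q1, q4) contributes 4 new; branch {q2=true, q3=false, q5=true} (q1, q4) contributes 0 new; branch {q2=true, q3=false, q5=true} (q1, q4) contributes 0 new; branch {q2=false, q3=true, q5=true} (q1, q4) contributes 0 new; branch {q2=false, q3=false, q5=false} (q1, q4) contributes 0 new; branch {q2=false, q3=false, q5=false} (q1, q4) contributes 0 new; branch {q4=true} (q1, q2, q3, q5) contributes 2 new; branch {q1=true, q4=true} (q2, q3, q5) contributes 0 new; branch {q3=true} (q1, q2, q4, q5) contributes 0 new. Total: 30.

30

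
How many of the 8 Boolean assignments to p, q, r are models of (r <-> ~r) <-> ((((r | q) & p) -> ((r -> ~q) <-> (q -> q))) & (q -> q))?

Initial set: {((r <-> ~r) <-> ((((r | q) & p) -> ((r -> ~q) <-> (q -> q))) & (q -> q)))}.
((r <-> ~r) <-> ((((r | q) & p) -> ((r -> ~q) <-> (q -> q))) & (q -> q))): β-rule — branch into (r <-> ~r), ((((r | q) & p) -> ((r -> ~q) <-> (q -> q))) & (q -> q))  //  ~(r <-> ~r), ~((((r | q) & p) -> ((r -> ~q) <-> (q -> q))) & (q -> q)).
  branch 1 (add (r <-> ~r), ((((r | q) & p) -> ((r -> ~q) <-> (q -> q))) & (q -> q))):
    ((((r | q) & p) -> ((r -> ~q) <-> (q -> q))) & (q -> q)): α-rule — add (((r | q) & p) -> ((r -> ~q) <-> (q -> q))), (q -> q).
    (r <-> ~r): β-rule — branch into r, ~r  //  ~r, ~~r.
      branch 1.1 (add r, ~r):
        × closes — contains both r and ~r.
      branch 1.2 (add ~r, ~~r):
        × closes — contains both r and ~r.
  branch 2 (add ~(r <-> ~r), ~((((r | q) & p) -> ((r -> ~q) <-> (q -> q))) & (q -> q))):
    ~(r <-> ~r): β-rule — branch into r, ~~r  //  ~r, ~r.
      branch 2.1 (add r, ~~r):
        ~((((r | q) & p) -> ((r -> ~q) <-> (q -> q))) & (q -> q)): β-rule — branch into ~(((r | q) & p) -> ((r -> ~q) <-> (q -> q)))  //  ~(q -> q).
          branch 2.1.1 (add ~(((r | q) & p) -> ((r -> ~q) <-> (q -> q)))):
            ~(((r | q) & p) -> ((r -> ~q) <-> (q -> q))): α-rule — add ((r | q) & p), ~((r -> ~q) <-> (q -> q)).
            ((r | q) & p): α-rule — add (r | q), p.
            ~((r -> ~q) <-> (q -> q)): β-rule — branch into (r -> ~q), ~(q -> q)  //  ~(r -> ~q), (q -> q).
              branch 2.1.1.1 (add (r -> ~q), ~(q -> q)):
                ~(q -> q): α-rule — add q, ~q.
                × closes — contains both q and ~q.
              branch 2.1.1.2 (add ~(r -> ~q), (q -> q)):
                ~(r -> ~q): α-rule — add r, ~~q.
                (r | q): β-rule — branch into r  //  q.
                  branch 2.1.1.2.1 (add r):
                    (q -> q): β-rule — branch into ~q  //  q.
                      branch 2.1.1.2.1.1 (add ~q):
                        × closes — contains both q and ~q.
                      branch 2.1.1.2.1.2 (add q):
                        ○ open, literals {p=true, q=true, r=true}.
                  branch 2.1.1.2.2 (add q):
                    (q -> q): β-rule — branch into ~q  //  q.
                      branch 2.1.1.2.2.1 (add ~q):
                        × closes — contains both q and ~q.
                      branch 2.1.1.2.2.2 (add q):
                        ○ open, literals {p=true, q=true, r=true}.
          branch 2.1.2 (add ~(q -> q)):
            ~(q -> q): α-rule — add q, ~q.
            × closes — contains both q and ~q.
      branch 2.2 (add ~r, ~r):
        ~((((r | q) & p) -> ((r -> ~q) <-> (q -> q))) & (q -> q)): β-rule — branch into ~(((r | q) & p) -> ((r -> ~q) <-> (q -> q)))  //  ~(q -> q).
          branch 2.2.1 (add ~(((r | q) & p) -> ((r -> ~q) <-> (q -> q)))):
            ~(((r | q) & p) -> ((r -> ~q) <-> (q -> q))): α-rule — add ((r | q) & p), ~((r -> ~q) <-> (q -> q)).
            ((r | q) & p): α-rule — add (r | q), p.
            ~((r -> ~q) <-> (q -> q)): β-rule — branch into (r -> ~q), ~(q -> q)  //  ~(r -> ~q), (q -> q).
              branch 2.2.1.1 (add (r -> ~q), ~(q -> q)):
                ~(q -> q): α-rule — add q, ~q.
                × closes — contains both q and ~q.
              branch 2.2.1.2 (add ~(r -> ~q), (q -> q)):
                ~(r -> ~q): α-rule — add r, ~~q.
                × closes — contains both r and ~r.
          branch 2.2.2 (add ~(q -> q)):
            ~(q -> q): α-rule — add q, ~q.
            × closes — contains both q and ~q.
9 branches closed, 2 open.
Each open branch fixes some atoms; the unmentioned ones are free. Counting distinct full assignments: branch {p=true, q=true, r=true} (none free) contributes 1 new; branch {p=true, q=true, r=true} (none free) contributes 0 new. Total: 1.

1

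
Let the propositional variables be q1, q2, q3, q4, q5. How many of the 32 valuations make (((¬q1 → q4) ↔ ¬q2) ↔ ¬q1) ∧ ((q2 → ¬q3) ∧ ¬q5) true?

5

Initial set: {((((¬q1 → q4) ↔ ¬q2) ↔ ¬q1) ∧ ((q2 → ¬q3) ∧ ¬q5))}.
((((¬q1 → q4) ↔ ¬q2) ↔ ¬q1) ∧ ((q2 → ¬q3) ∧ ¬q5)): α-rule — add (((¬q1 → q4) ↔ ¬q2) ↔ ¬q1), ((q2 → ¬q3) ∧ ¬q5).
((q2 → ¬q3) ∧ ¬q5): α-rule — add (q2 → ¬q3), ¬q5.
(((¬q1 → q4) ↔ ¬q2) ↔ ¬q1): β-rule — branch into ((¬q1 → q4) ↔ ¬q2), ¬q1  //  ¬((¬q1 → q4) ↔ ¬q2), ¬¬q1.
  branch 1 (add ((¬q1 → q4) ↔ ¬q2), ¬q1):
    (q2 → ¬q3): β-rule — branch into ¬q2  //  ¬q3.
      branch 1.1 (add ¬q2):
        ((¬q1 → q4) ↔ ¬q2): β-rule — branch into (¬q1 → q4), ¬q2  //  ¬(¬q1 → q4), ¬¬q2.
          branch 1.1.1 (add (¬q1 → q4), ¬q2):
            (¬q1 → q4): β-rule — branch into ¬¬q1  //  q4.
              branch 1.1.1.1 (add ¬¬q1):
                × closes — contains both q1 and ¬q1.
              branch 1.1.1.2 (add q4):
                ○ open, literals {q1=0, q2=0, q4=1, q5=0}.
          branch 1.1.2 (add ¬(¬q1 → q4), ¬¬q2):
            × closes — contains both q2 and ¬q2.
      branch 1.2 (add ¬q3):
        ((¬q1 → q4) ↔ ¬q2): β-rule — branch into (¬q1 → q4), ¬q2  //  ¬(¬q1 → q4), ¬¬q2.
          branch 1.2.1 (add (¬q1 → q4), ¬q2):
            (¬q1 → q4): β-rule — branch into ¬¬q1  //  q4.
              branch 1.2.1.1 (add ¬¬q1):
                × closes — contains both q1 and ¬q1.
              branch 1.2.1.2 (add q4):
                ○ open, literals {q1=0, q2=0, q3=0, q4=1, q5=0}.
          branch 1.2.2 (add ¬(¬q1 → q4), ¬¬q2):
            ¬(¬q1 → q4): α-rule — add ¬q1, ¬q4.
            ○ open, literals {q1=0, q2=1, q3=0, q4=0, q5=0}.
  branch 2 (add ¬((¬q1 → q4) ↔ ¬q2), ¬¬q1):
    (q2 → ¬q3): β-rule — branch into ¬q2  //  ¬q3.
      branch 2.1 (add ¬q2):
        ¬((¬q1 → q4) ↔ ¬q2): β-rule — branch into (¬q1 → q4), ¬¬q2  //  ¬(¬q1 → q4), ¬q2.
          branch 2.1.1 (add (¬q1 → q4), ¬¬q2):
            × closes — contains both q2 and ¬q2.
          branch 2.1.2 (add ¬(¬q1 → q4), ¬q2):
            ¬(¬q1 → q4): α-rule — add ¬q1, ¬q4.
            × closes — contains both q1 and ¬q1.
      branch 2.2 (add ¬q3):
        ¬((¬q1 → q4) ↔ ¬q2): β-rule — branch into (¬q1 → q4), ¬¬q2  //  ¬(¬q1 → q4), ¬q2.
          branch 2.2.1 (add (¬q1 → q4), ¬¬q2):
            (¬q1 → q4): β-rule — branch into ¬¬q1  //  q4.
              branch 2.2.1.1 (add ¬¬q1):
                ○ open, literals {q1=1, q2=1, q3=0, q5=0}.
              branch 2.2.1.2 (add q4):
                ○ open, literals {q1=1, q2=1, q3=0, q4=1, q5=0}.
          branch 2.2.2 (add ¬(¬q1 → q4), ¬q2):
            ¬(¬q1 → q4): α-rule — add ¬q1, ¬q4.
            × closes — contains both q1 and ¬q1.
6 branches closed, 5 open.
Each open branch fixes some atoms; the unmentioned ones are free. Counting distinct full assignments: branch {q1=0, q2=0, q4=1, q5=0} (q3) contributes 2 new; branch {q1=0, q2=0, q3=0, q4=1, q5=0} (none free) contributes 0 new; branch {q1=0, q2=1, q3=0, q4=0, q5=0} (none free) contributes 1 new; branch {q1=1, q2=1, q3=0, q5=0} (q4) contributes 2 new; branch {q1=1, q2=1, q3=0, q4=1, q5=0} (none free) contributes 0 new. Total: 5.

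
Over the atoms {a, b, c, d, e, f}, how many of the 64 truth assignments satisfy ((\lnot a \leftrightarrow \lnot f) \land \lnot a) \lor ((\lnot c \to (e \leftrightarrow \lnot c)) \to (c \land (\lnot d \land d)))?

28

Initial set: {(((\lnot a \leftrightarrow \lnot f) \land \lnot a) \lor ((\lnot c \to (e \leftrightarrow \lnot c)) \to (c \land (\lnot d \land d))))}.
(((\lnot a \leftrightarrow \lnot f) \land \lnot a) \lor ((\lnot c \to (e \leftrightarrow \lnot c)) \to (c \land (\lnot d \land d)))): β-rule — branch into ((\lnot a \leftrightarrow \lnot f) \land \lnot a)  //  ((\lnot c \to (e \leftrightarrow \lnot c)) \to (c \land (\lnot d \land d))).
  branch 1 (add ((\lnot a \leftrightarrow \lnot f) \land \lnot a)):
    ((\lnot a \leftrightarrow \lnot f) \land \lnot a): α-rule — add (\lnot a \leftrightarrow \lnot f), \lnot a.
    (\lnot a \leftrightarrow \lnot f): β-rule — branch into \lnot a, \lnot f  //  \lnot \lnot a, \lnot \lnot f.
      branch 1.1 (add \lnot a, \lnot f):
        ○ open, literals {a=false, f=false}.
      branch 1.2 (add \lnot \lnot a, \lnot \lnot f):
        × closes — contains both a and \lnot a.
  branch 2 (add ((\lnot c \to (e \leftrightarrow \lnot c)) \to (c \land (\lnot d \land d)))):
    ((\lnot c \to (e \leftrightarrow \lnot c)) \to (c \land (\lnot d \land d))): β-rule — branch into \lnot (\lnot c \to (e \leftrightarrow \lnot c))  //  (c \land (\lnot d \land d)).
      branch 2.1 (add \lnot (\lnot c \to (e \leftrightarrow \lnot c))):
        \lnot (\lnot c \to (e \leftrightarrow \lnot c)): α-rule — add \lnot c, \lnot (e \leftrightarrow \lnot c).
        \lnot (e \leftrightarrow \lnot c): β-rule — branch into e, \lnot \lnot c  //  \lnot e, \lnot c.
          branch 2.1.1 (add e, \lnot \lnot c):
            × closes — contains both c and \lnot c.
          branch 2.1.2 (add \lnot e, \lnot c):
            ○ open, literals {c=false, e=false}.
      branch 2.2 (add (c \land (\lnot d \land d))):
        (c \land (\lnot d \land d)): α-rule — add c, (\lnot d \land d).
        (\lnot d \land d): α-rule — add \lnot d, d.
        × closes — contains both d and \lnot d.
3 branches closed, 2 open.
Each open branch fixes some atoms; the unmentioned ones are free. Counting distinct full assignments: branch {a=false, f=false} (b, c, d, e) contributes 16 new; branch {c=false, e=false} (a, b, d, f) contributes 12 new. Total: 28.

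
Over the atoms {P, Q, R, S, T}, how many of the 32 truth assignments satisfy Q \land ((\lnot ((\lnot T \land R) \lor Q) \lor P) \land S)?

4

Initial set: {(Q \land ((\lnot ((\lnot T \land R) \lor Q) \lor P) \land S))}.
(Q \land ((\lnot ((\lnot T \land R) \lor Q) \lor P) \land S)): α-rule — add Q, ((\lnot ((\lnot T \land R) \lor Q) \lor P) \land S).
((\lnot ((\lnot T \land R) \lor Q) \lor P) \land S): α-rule — add (\lnot ((\lnot T \land R) \lor Q) \lor P), S.
(\lnot ((\lnot T \land R) \lor Q) \lor P): β-rule — branch into \lnot ((\lnot T \land R) \lor Q)  //  P.
  branch 1 (add \lnot ((\lnot T \land R) \lor Q)):
    \lnot ((\lnot T \land R) \lor Q): α-rule — add \lnot (\lnot T \land R), \lnot Q.
    × closes — contains both Q and \lnot Q.
  branch 2 (add P):
    ○ open, literals {P=true, Q=true, S=true}.
1 branch closed, 1 open.
Each open branch fixes some atoms; the unmentioned ones are free. Counting distinct full assignments: branch {P=true, Q=true, S=true} (R, T) contributes 4 new. Total: 4.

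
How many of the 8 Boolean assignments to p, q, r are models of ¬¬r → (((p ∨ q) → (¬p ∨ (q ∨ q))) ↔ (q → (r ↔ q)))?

7

Initial set: {(¬¬r → (((p ∨ q) → (¬p ∨ (q ∨ q))) ↔ (q → (r ↔ q))))}.
(¬¬r → (((p ∨ q) → (¬p ∨ (q ∨ q))) ↔ (q → (r ↔ q)))): β-rule — branch into ¬¬¬r  //  (((p ∨ q) → (¬p ∨ (q ∨ q))) ↔ (q → (r ↔ q))).
  branch 1 (add ¬¬¬r):
    ¬¬¬r: drop double negation, giving ¬r.
    ○ open, literals {r=F}.
  branch 2 (add (((p ∨ q) → (¬p ∨ (q ∨ q))) ↔ (q → (r ↔ q)))):
    (((p ∨ q) → (¬p ∨ (q ∨ q))) ↔ (q → (r ↔ q))): β-rule — branch into ((p ∨ q) → (¬p ∨ (q ∨ q))), (q → (r ↔ q))  //  ¬((p ∨ q) → (¬p ∨ (q ∨ q))), ¬(q → (r ↔ q)).
      branch 2.1 (add ((p ∨ q) → (¬p ∨ (q ∨ q))), (q → (r ↔ q))):
        ((p ∨ q) → (¬p ∨ (q ∨ q))): β-rule — branch into ¬(p ∨ q)  //  (¬p ∨ (q ∨ q)).
          branch 2.1.1 (add ¬(p ∨ q)):
            ¬(p ∨ q): α-rule — add ¬p, ¬q.
            (q → (r ↔ q)): β-rule — branch into ¬q  //  (r ↔ q).
              branch 2.1.1.1 (add ¬q):
                ○ open, literals {p=F, q=F}.
              branch 2.1.1.2 (add (r ↔ q)):
                (r ↔ q): β-rule — branch into r, q  //  ¬r, ¬q.
                  branch 2.1.1.2.1 (add r, q):
                    × closes — contains both q and ¬q.
                  branch 2.1.1.2.2 (add ¬r, ¬q):
                    ○ open, literals {p=F, q=F, r=F}.
          branch 2.1.2 (add (¬p ∨ (q ∨ q))):
            (q → (r ↔ q)): β-rule — branch into ¬q  //  (r ↔ q).
              branch 2.1.2.1 (add ¬q):
                (¬p ∨ (q ∨ q)): β-rule — branch into ¬p  //  (q ∨ q).
                  branch 2.1.2.1.1 (add ¬p):
                    ○ open, literals {p=F, q=F}.
                  branch 2.1.2.1.2 (add (q ∨ q)):
                    (q ∨ q): β-rule — branch into q  //  q.
                      branch 2.1.2.1.2.1 (add q):
                        × closes — contains both q and ¬q.
                      branch 2.1.2.1.2.2 (add q):
                        × closes — contains both q and ¬q.
              branch 2.1.2.2 (add (r ↔ q)):
                (¬p ∨ (q ∨ q)): β-rule — branch into ¬p  //  (q ∨ q).
                  branch 2.1.2.2.1 (add ¬p):
                    (r ↔ q): β-rule — branch into r, q  //  ¬r, ¬q.
                      branch 2.1.2.2.1.1 (add r, q):
                        ○ open, literals {p=F, q=T, r=T}.
                      branch 2.1.2.2.1.2 (add ¬r, ¬q):
                        ○ open, literals {p=F, q=F, r=F}.
                  branch 2.1.2.2.2 (add (q ∨ q)):
                    (r ↔ q): β-rule — branch into r, q  //  ¬r, ¬q.
                      branch 2.1.2.2.2.1 (add r, q):
                        (q ∨ q): β-rule — branch into q  //  q.
                          branch 2.1.2.2.2.1.1 (add q):
                            ○ open, literals {q=T, r=T}.
                          branch 2.1.2.2.2.1.2 (add q):
                            ○ open, literals {q=T, r=T}.
                      branch 2.1.2.2.2.2 (add ¬r, ¬q):
                        (q ∨ q): β-rule — branch into q  //  q.
                          branch 2.1.2.2.2.2.1 (add q):
                            × closes — contains both q and ¬q.
                          branch 2.1.2.2.2.2.2 (add q):
                            × closes — contains both q and ¬q.
      branch 2.2 (add ¬((p ∨ q) → (¬p ∨ (q ∨ q))), ¬(q → (r ↔ q))):
        ¬((p ∨ q) → (¬p ∨ (q ∨ q))): α-rule — add (p ∨ q), ¬(¬p ∨ (q ∨ q)).
        ¬(q → (r ↔ q)): α-rule — add q, ¬(r ↔ q).
        ¬(¬p ∨ (q ∨ q)): α-rule — add ¬¬p, ¬(q ∨ q).
        ¬(q ∨ q): α-rule — add ¬q, ¬q.
        × closes — contains both q and ¬q.
6 branches closed, 8 open.
Each open branch fixes some atoms; the unmentioned ones are free. Counting distinct full assignments: branch {r=F} (p, q) contributes 4 new; branch {p=F, q=F} (r) contributes 1 new; branch {p=F, q=F, r=F} (none free) contributes 0 new; branch {p=F, q=F} (r) contributes 0 new; branch {p=F, q=T, r=T} (none free) contributes 1 new; branch {p=F, q=F, r=F} (none free) contributes 0 new; branch {q=T, r=T} (p) contributes 1 new; branch {q=T, r=T} (p) contributes 0 new. Total: 7.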